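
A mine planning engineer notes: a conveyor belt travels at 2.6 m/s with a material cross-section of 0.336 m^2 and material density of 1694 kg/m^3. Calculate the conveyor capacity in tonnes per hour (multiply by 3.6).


Volumetric flow = speed * area
= 2.6 * 0.336 = 0.8736 m^3/s
Mass flow = volumetric * density
= 0.8736 * 1694 = 1479.8784 kg/s
Convert to t/h: multiply by 3.6
Capacity = 1479.8784 * 3.6
= 5327.5622 t/h

5327.5622 t/h


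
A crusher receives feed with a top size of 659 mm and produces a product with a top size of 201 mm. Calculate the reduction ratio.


3.2786

Reduction ratio = feed size / product size
= 659 / 201
= 3.2786


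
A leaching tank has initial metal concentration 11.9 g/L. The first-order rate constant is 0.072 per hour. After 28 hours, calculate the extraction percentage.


86.6813%

Compute the exponent:
-k * t = -0.072 * 28 = -2.016
Remaining concentration:
C = 11.9 * exp(-2.016)
= 11.9 * 0.1331871496
= 1.58492708 g/L
Extracted = 11.9 - 1.58492708 = 10.31507292 g/L
Extraction % = 10.31507292 / 11.9 * 100
= 86.6813%


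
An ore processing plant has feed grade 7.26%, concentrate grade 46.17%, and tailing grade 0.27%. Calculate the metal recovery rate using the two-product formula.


Using the two-product formula:
R = 100 * c * (f - t) / (f * (c - t))
Numerator = 100 * 46.17 * (7.26 - 0.27)
= 100 * 46.17 * 6.99
= 32272.83
Denominator = 7.26 * (46.17 - 0.27)
= 7.26 * 45.9
= 333.234
R = 32272.83 / 333.234
= 96.8474%

96.8474%


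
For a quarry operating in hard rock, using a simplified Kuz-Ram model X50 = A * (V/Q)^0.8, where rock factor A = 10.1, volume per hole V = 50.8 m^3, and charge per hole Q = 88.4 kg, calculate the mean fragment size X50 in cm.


6.4841 cm

Compute V/Q:
V/Q = 50.8 / 88.4 = 0.5746606335
Raise to the power 0.8:
(V/Q)^0.8 = 0.5746606335^0.8 = 0.6419913223
Multiply by A:
X50 = 10.1 * 0.6419913223
= 6.4841 cm


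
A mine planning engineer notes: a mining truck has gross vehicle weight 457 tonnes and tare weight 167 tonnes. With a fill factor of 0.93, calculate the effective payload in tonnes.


Maximum payload = gross - tare
= 457 - 167 = 290 tonnes
Effective payload = max payload * fill factor
= 290 * 0.93
= 269.7 tonnes

269.7 tonnes


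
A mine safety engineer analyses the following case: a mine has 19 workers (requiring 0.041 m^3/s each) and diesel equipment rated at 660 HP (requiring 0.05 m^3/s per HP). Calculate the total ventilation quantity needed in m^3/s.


Airflow for workers:
Q_people = 19 * 0.041 = 0.779 m^3/s
Airflow for diesel equipment:
Q_diesel = 660 * 0.05 = 33.0 m^3/s
Total ventilation:
Q_total = 0.779 + 33.0
= 33.779 m^3/s

33.779 m^3/s


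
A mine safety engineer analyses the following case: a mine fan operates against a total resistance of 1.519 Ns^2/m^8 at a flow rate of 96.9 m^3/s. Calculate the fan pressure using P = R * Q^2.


Compute Q^2:
Q^2 = 96.9^2 = 9389.61
Compute pressure:
P = R * Q^2 = 1.519 * 9389.61
= 14262.8176 Pa

14262.8176 Pa


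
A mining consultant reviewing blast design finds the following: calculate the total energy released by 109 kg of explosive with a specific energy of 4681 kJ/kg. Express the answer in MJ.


510.229 MJ

Energy = mass * specific_energy / 1000
= 109 * 4681 / 1000
= 510229 / 1000
= 510.229 MJ


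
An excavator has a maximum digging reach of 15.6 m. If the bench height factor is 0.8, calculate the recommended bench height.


Bench height = reach * factor
= 15.6 * 0.8
= 12.48 m

12.48 m


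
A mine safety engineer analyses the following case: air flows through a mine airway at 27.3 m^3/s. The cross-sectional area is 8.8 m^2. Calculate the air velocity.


Velocity = flow rate / cross-sectional area
= 27.3 / 8.8
= 3.1023 m/s

3.1023 m/s


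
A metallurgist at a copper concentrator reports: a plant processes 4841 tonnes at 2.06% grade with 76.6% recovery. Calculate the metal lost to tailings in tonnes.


Total metal in feed:
= 4841 * 2.06 / 100 = 99.7246 tonnes
Metal recovered:
= 99.7246 * 76.6 / 100 = 76.3890436 tonnes
Metal lost to tailings:
= 99.7246 - 76.3890436
= 23.3356 tonnes

23.3356 tonnes


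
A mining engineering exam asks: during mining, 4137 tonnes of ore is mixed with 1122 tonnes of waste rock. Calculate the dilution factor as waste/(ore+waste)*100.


Total material = ore + waste
= 4137 + 1122 = 5259 tonnes
Dilution = waste / total * 100
= 1122 / 5259 * 100
= 0.2133485454 * 100
= 21.3349%

21.3349%


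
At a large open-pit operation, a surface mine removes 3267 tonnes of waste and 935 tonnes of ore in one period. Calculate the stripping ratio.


Stripping ratio = waste tonnage / ore tonnage
= 3267 / 935
= 3.4941

3.4941


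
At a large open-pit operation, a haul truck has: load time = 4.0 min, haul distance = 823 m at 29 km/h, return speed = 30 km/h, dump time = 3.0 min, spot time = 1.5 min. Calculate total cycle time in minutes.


11.8488 min

Convert haul speed to m/min: 29 * 1000/60 = 483.3333333 m/min
Haul time = 823 / 483.3333333 = 1.702758621 min
Convert return speed to m/min: 30 * 1000/60 = 500 m/min
Return time = 823 / 500 = 1.646 min
Total cycle time:
= 4.0 + 1.702758621 + 3.0 + 1.646 + 1.5
= 11.8488 min


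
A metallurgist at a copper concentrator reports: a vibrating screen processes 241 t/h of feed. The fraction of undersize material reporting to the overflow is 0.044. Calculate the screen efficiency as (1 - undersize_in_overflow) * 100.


95.6%

Screen efficiency = (1 - fraction of undersize in overflow) * 100
= (1 - 0.044) * 100
= 0.956 * 100
= 95.6%


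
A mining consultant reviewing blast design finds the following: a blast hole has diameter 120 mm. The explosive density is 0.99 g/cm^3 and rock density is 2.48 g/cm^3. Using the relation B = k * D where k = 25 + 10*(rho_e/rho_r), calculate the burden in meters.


3.479 m

First, compute k:
rho_e / rho_r = 0.99 / 2.48 = 0.3991935484
k = 25 + 10 * 0.3991935484 = 28.99193548
Then, compute burden:
B = k * D / 1000 = 28.99193548 * 120 / 1000
= 3479.032258 / 1000
= 3.479 m


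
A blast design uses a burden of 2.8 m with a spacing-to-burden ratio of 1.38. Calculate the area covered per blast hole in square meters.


10.8192 m^2

First, find the spacing:
Spacing = burden * ratio = 2.8 * 1.38
= 3.864 m
Then, calculate the area:
Area = burden * spacing = 2.8 * 3.864
= 10.8192 m^2


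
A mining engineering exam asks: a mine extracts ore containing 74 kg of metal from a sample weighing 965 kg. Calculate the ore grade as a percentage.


7.6684%

Ore grade = (metal mass / ore mass) * 100
= (74 / 965) * 100
= 0.07668393782 * 100
= 7.6684%


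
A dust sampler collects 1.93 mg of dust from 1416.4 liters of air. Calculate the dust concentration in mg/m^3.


1.3626 mg/m^3

Convert liters to m^3: 1 m^3 = 1000 L
Concentration = mass / volume * 1000
= 1.93 / 1416.4 * 1000
= 0.001362609432 * 1000
= 1.3626 mg/m^3


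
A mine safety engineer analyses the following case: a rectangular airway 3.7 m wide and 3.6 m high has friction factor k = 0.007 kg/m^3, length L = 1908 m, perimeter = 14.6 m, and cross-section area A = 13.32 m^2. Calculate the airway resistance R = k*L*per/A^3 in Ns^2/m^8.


0.0825 Ns^2/m^8

Compute the numerator:
k * L * per = 0.007 * 1908 * 14.6
= 194.9976
Compute the denominator:
A^3 = 13.32^3 = 2363.266368
Resistance:
R = 194.9976 / 2363.266368
= 0.0825 Ns^2/m^8


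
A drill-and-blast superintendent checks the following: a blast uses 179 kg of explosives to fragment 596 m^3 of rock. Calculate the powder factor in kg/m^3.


Powder factor = explosive mass / rock volume
= 179 / 596
= 0.3003 kg/m^3

0.3003 kg/m^3


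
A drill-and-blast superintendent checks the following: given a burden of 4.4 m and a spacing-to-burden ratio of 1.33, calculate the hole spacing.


5.852 m

Spacing = burden * ratio
= 4.4 * 1.33
= 5.852 m


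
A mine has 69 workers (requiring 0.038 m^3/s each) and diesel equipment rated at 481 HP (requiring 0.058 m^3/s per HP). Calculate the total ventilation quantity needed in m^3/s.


30.52 m^3/s

Airflow for workers:
Q_people = 69 * 0.038 = 2.622 m^3/s
Airflow for diesel equipment:
Q_diesel = 481 * 0.058 = 27.898 m^3/s
Total ventilation:
Q_total = 2.622 + 27.898
= 30.52 m^3/s


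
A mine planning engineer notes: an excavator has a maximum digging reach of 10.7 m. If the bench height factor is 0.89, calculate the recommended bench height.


Bench height = reach * factor
= 10.7 * 0.89
= 9.523 m

9.523 m


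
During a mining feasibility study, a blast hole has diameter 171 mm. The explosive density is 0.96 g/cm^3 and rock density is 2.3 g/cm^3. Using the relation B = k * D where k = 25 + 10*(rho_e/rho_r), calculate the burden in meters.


4.9887 m

First, compute k:
rho_e / rho_r = 0.96 / 2.3 = 0.4173913043
k = 25 + 10 * 0.4173913043 = 29.17391304
Then, compute burden:
B = k * D / 1000 = 29.17391304 * 171 / 1000
= 4988.73913 / 1000
= 4.9887 m


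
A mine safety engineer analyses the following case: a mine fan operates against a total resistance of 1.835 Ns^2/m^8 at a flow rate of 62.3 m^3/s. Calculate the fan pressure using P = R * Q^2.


7122.1672 Pa

Compute Q^2:
Q^2 = 62.3^2 = 3881.29
Compute pressure:
P = R * Q^2 = 1.835 * 3881.29
= 7122.1672 Pa


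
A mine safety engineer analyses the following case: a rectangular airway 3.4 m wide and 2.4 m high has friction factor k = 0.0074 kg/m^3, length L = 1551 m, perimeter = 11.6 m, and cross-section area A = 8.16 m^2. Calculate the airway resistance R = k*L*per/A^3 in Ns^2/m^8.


0.245 Ns^2/m^8

Compute the numerator:
k * L * per = 0.0074 * 1551 * 11.6
= 133.13784
Compute the denominator:
A^3 = 8.16^3 = 543.338496
Resistance:
R = 133.13784 / 543.338496
= 0.245 Ns^2/m^8


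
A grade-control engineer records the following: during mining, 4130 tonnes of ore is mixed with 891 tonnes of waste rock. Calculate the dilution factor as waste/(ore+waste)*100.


Total material = ore + waste
= 4130 + 891 = 5021 tonnes
Dilution = waste / total * 100
= 891 / 5021 * 100
= 0.1774546903 * 100
= 17.7455%

17.7455%


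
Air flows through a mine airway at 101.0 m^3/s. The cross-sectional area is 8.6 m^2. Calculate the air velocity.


Velocity = flow rate / cross-sectional area
= 101.0 / 8.6
= 11.7442 m/s

11.7442 m/s


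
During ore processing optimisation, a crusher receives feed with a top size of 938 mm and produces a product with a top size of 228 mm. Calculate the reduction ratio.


4.114

Reduction ratio = feed size / product size
= 938 / 228
= 4.114


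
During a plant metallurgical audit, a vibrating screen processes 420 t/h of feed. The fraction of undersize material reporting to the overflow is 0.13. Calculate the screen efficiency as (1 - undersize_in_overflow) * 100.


87.0%

Screen efficiency = (1 - fraction of undersize in overflow) * 100
= (1 - 0.13) * 100
= 0.87 * 100
= 87.0%


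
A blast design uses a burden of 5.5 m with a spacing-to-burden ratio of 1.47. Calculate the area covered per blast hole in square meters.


First, find the spacing:
Spacing = burden * ratio = 5.5 * 1.47
= 8.085 m
Then, calculate the area:
Area = burden * spacing = 5.5 * 8.085
= 44.4675 m^2

44.4675 m^2


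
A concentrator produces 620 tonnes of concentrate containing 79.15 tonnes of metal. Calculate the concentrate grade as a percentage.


12.7661%

Grade = (metal in concentrate / concentrate mass) * 100
= (79.15 / 620) * 100
= 0.1276612903 * 100
= 12.7661%


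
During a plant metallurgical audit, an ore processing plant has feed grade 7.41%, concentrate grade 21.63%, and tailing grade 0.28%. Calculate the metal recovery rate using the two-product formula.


Using the two-product formula:
R = 100 * c * (f - t) / (f * (c - t))
Numerator = 100 * 21.63 * (7.41 - 0.28)
= 100 * 21.63 * 7.13
= 15422.19
Denominator = 7.41 * (21.63 - 0.28)
= 7.41 * 21.35
= 158.2035
R = 15422.19 / 158.2035
= 97.4832%

97.4832%


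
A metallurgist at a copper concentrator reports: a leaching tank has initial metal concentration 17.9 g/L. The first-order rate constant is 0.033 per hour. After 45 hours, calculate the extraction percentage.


77.3498%

Compute the exponent:
-k * t = -0.033 * 45 = -1.485
Remaining concentration:
C = 17.9 * exp(-1.485)
= 17.9 * 0.2265023407
= 4.054391898 g/L
Extracted = 17.9 - 4.054391898 = 13.8456081 g/L
Extraction % = 13.8456081 / 17.9 * 100
= 77.3498%


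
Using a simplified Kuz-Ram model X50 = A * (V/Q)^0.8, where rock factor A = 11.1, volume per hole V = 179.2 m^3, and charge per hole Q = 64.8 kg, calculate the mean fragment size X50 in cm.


Compute V/Q:
V/Q = 179.2 / 64.8 = 2.765432099
Raise to the power 0.8:
(V/Q)^0.8 = 2.765432099^0.8 = 2.25637043
Multiply by A:
X50 = 11.1 * 2.25637043
= 25.0457 cm

25.0457 cm


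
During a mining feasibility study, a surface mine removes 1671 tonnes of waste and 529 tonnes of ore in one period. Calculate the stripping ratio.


Stripping ratio = waste tonnage / ore tonnage
= 1671 / 529
= 3.1588

3.1588


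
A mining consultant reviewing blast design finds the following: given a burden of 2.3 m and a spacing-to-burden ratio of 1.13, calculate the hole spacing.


2.599 m

Spacing = burden * ratio
= 2.3 * 1.13
= 2.599 m


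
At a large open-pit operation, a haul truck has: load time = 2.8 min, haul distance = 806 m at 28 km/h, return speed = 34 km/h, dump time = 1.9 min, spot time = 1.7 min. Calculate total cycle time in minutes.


Convert haul speed to m/min: 28 * 1000/60 = 466.6666667 m/min
Haul time = 806 / 466.6666667 = 1.727142857 min
Convert return speed to m/min: 34 * 1000/60 = 566.6666667 m/min
Return time = 806 / 566.6666667 = 1.422352941 min
Total cycle time:
= 2.8 + 1.727142857 + 1.9 + 1.422352941 + 1.7
= 9.5495 min

9.5495 min


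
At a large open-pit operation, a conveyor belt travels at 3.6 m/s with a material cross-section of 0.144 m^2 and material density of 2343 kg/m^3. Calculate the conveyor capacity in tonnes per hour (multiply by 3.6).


Volumetric flow = speed * area
= 3.6 * 0.144 = 0.5184 m^3/s
Mass flow = volumetric * density
= 0.5184 * 2343 = 1214.6112 kg/s
Convert to t/h: multiply by 3.6
Capacity = 1214.6112 * 3.6
= 4372.6003 t/h

4372.6003 t/h


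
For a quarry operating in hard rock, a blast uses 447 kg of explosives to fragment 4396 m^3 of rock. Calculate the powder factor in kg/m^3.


0.1017 kg/m^3

Powder factor = explosive mass / rock volume
= 447 / 4396
= 0.1017 kg/m^3


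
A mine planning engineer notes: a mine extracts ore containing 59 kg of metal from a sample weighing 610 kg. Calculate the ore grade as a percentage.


Ore grade = (metal mass / ore mass) * 100
= (59 / 610) * 100
= 0.09672131148 * 100
= 9.6721%

9.6721%


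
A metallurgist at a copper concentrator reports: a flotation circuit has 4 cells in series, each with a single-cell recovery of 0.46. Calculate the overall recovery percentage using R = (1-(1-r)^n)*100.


Complement of single-cell recovery:
1 - r = 1 - 0.46 = 0.54
Raise to power n:
(1 - r)^4 = 0.54^4 = 0.08503056
Overall recovery:
R = (1 - 0.08503056) * 100
= 91.4969%

91.4969%


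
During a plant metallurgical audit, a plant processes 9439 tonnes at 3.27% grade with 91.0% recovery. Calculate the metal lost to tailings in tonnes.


Total metal in feed:
= 9439 * 3.27 / 100 = 308.6553 tonnes
Metal recovered:
= 308.6553 * 91.0 / 100 = 280.876323 tonnes
Metal lost to tailings:
= 308.6553 - 280.876323
= 27.779 tonnes

27.779 tonnes


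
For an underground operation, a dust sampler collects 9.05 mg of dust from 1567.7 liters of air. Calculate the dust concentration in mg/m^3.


5.7728 mg/m^3

Convert liters to m^3: 1 m^3 = 1000 L
Concentration = mass / volume * 1000
= 9.05 / 1567.7 * 1000
= 0.005772788161 * 1000
= 5.7728 mg/m^3


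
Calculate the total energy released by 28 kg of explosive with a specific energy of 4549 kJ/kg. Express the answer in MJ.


127.372 MJ

Energy = mass * specific_energy / 1000
= 28 * 4549 / 1000
= 127372 / 1000
= 127.372 MJ


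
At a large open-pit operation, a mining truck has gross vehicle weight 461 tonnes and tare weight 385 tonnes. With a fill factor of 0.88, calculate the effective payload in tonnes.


66.88 tonnes

Maximum payload = gross - tare
= 461 - 385 = 76 tonnes
Effective payload = max payload * fill factor
= 76 * 0.88
= 66.88 tonnes


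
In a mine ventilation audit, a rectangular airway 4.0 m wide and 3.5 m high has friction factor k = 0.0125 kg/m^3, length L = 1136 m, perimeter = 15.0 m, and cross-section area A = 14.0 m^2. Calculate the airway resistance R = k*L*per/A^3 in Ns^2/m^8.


Compute the numerator:
k * L * per = 0.0125 * 1136 * 15.0
= 213
Compute the denominator:
A^3 = 14.0^3 = 2744
Resistance:
R = 213 / 2744
= 0.0776 Ns^2/m^8

0.0776 Ns^2/m^8


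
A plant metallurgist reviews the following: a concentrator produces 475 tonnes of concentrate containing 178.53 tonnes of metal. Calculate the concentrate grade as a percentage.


Grade = (metal in concentrate / concentrate mass) * 100
= (178.53 / 475) * 100
= 0.3758526316 * 100
= 37.5853%

37.5853%


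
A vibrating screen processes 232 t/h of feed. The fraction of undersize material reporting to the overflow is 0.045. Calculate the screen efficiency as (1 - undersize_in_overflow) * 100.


Screen efficiency = (1 - fraction of undersize in overflow) * 100
= (1 - 0.045) * 100
= 0.955 * 100
= 95.5%

95.5%


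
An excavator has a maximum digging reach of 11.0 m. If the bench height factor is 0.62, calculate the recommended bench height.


Bench height = reach * factor
= 11.0 * 0.62
= 6.82 m

6.82 m


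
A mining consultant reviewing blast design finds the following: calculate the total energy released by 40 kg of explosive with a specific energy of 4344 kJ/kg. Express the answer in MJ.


Energy = mass * specific_energy / 1000
= 40 * 4344 / 1000
= 173760 / 1000
= 173.76 MJ

173.76 MJ


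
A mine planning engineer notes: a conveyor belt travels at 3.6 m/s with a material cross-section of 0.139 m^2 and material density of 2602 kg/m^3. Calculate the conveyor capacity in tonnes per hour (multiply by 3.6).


Volumetric flow = speed * area
= 3.6 * 0.139 = 0.5004 m^3/s
Mass flow = volumetric * density
= 0.5004 * 2602 = 1302.0408 kg/s
Convert to t/h: multiply by 3.6
Capacity = 1302.0408 * 3.6
= 4687.3469 t/h

4687.3469 t/h


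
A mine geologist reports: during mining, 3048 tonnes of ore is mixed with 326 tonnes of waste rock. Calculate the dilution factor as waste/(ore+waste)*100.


9.6621%

Total material = ore + waste
= 3048 + 326 = 3374 tonnes
Dilution = waste / total * 100
= 326 / 3374 * 100
= 0.0966212211 * 100
= 9.6621%


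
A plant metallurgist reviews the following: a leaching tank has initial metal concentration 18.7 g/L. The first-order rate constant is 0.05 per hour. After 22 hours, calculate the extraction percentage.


Compute the exponent:
-k * t = -0.05 * 22 = -1.1
Remaining concentration:
C = 18.7 * exp(-1.1)
= 18.7 * 0.3328710837
= 6.224689265 g/L
Extracted = 18.7 - 6.224689265 = 12.47531073 g/L
Extraction % = 12.47531073 / 18.7 * 100
= 66.7129%

66.7129%


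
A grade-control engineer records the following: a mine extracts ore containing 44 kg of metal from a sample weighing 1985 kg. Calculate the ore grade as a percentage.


2.2166%

Ore grade = (metal mass / ore mass) * 100
= (44 / 1985) * 100
= 0.02216624685 * 100
= 2.2166%


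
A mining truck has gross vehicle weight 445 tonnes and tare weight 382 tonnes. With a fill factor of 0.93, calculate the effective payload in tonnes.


58.59 tonnes

Maximum payload = gross - tare
= 445 - 382 = 63 tonnes
Effective payload = max payload * fill factor
= 63 * 0.93
= 58.59 tonnes


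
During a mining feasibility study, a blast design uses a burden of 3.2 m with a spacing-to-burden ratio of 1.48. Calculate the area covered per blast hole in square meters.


15.1552 m^2

First, find the spacing:
Spacing = burden * ratio = 3.2 * 1.48
= 4.736 m
Then, calculate the area:
Area = burden * spacing = 3.2 * 4.736
= 15.1552 m^2


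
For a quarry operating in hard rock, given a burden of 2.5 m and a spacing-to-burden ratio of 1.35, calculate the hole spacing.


Spacing = burden * ratio
= 2.5 * 1.35
= 3.375 m

3.375 m


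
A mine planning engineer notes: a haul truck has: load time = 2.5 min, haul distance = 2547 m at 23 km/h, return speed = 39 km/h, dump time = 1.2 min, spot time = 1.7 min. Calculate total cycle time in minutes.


15.9628 min

Convert haul speed to m/min: 23 * 1000/60 = 383.3333333 m/min
Haul time = 2547 / 383.3333333 = 6.644347826 min
Convert return speed to m/min: 39 * 1000/60 = 650 m/min
Return time = 2547 / 650 = 3.918461538 min
Total cycle time:
= 2.5 + 6.644347826 + 1.2 + 3.918461538 + 1.7
= 15.9628 min


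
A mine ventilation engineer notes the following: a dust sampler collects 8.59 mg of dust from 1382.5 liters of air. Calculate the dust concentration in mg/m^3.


6.2134 mg/m^3

Convert liters to m^3: 1 m^3 = 1000 L
Concentration = mass / volume * 1000
= 8.59 / 1382.5 * 1000
= 0.006213381555 * 1000
= 6.2134 mg/m^3


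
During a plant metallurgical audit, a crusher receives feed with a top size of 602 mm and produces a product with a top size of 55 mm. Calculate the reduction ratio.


10.9455

Reduction ratio = feed size / product size
= 602 / 55
= 10.9455


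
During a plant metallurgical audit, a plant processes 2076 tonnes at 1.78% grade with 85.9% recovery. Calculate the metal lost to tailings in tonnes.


Total metal in feed:
= 2076 * 1.78 / 100 = 36.9528 tonnes
Metal recovered:
= 36.9528 * 85.9 / 100 = 31.7424552 tonnes
Metal lost to tailings:
= 36.9528 - 31.7424552
= 5.2103 tonnes

5.2103 tonnes


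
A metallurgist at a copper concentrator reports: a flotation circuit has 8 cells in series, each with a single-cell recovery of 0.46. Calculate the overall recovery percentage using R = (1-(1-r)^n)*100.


Complement of single-cell recovery:
1 - r = 1 - 0.46 = 0.54
Raise to power n:
(1 - r)^8 = 0.54^8 = 0.007230196134
Overall recovery:
R = (1 - 0.007230196134) * 100
= 99.277%

99.277%


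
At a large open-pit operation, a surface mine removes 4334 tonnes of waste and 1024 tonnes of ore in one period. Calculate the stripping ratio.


4.2324

Stripping ratio = waste tonnage / ore tonnage
= 4334 / 1024
= 4.2324


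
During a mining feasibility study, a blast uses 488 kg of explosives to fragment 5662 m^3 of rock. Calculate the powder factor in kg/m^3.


0.0862 kg/m^3

Powder factor = explosive mass / rock volume
= 488 / 5662
= 0.0862 kg/m^3


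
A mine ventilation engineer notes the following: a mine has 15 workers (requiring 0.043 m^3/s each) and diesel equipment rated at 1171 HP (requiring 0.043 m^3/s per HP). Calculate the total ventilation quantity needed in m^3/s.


Airflow for workers:
Q_people = 15 * 0.043 = 0.645 m^3/s
Airflow for diesel equipment:
Q_diesel = 1171 * 0.043 = 50.353 m^3/s
Total ventilation:
Q_total = 0.645 + 50.353
= 50.998 m^3/s

50.998 m^3/s


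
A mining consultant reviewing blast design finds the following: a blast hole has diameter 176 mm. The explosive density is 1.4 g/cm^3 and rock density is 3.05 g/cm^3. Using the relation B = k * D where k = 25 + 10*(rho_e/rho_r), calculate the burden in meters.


5.2079 m

First, compute k:
rho_e / rho_r = 1.4 / 3.05 = 0.4590163934
k = 25 + 10 * 0.4590163934 = 29.59016393
Then, compute burden:
B = k * D / 1000 = 29.59016393 * 176 / 1000
= 5207.868852 / 1000
= 5.2079 m


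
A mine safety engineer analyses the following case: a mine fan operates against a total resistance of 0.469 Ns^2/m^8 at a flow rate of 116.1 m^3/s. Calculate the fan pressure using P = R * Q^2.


6321.7495 Pa

Compute Q^2:
Q^2 = 116.1^2 = 13479.21
Compute pressure:
P = R * Q^2 = 0.469 * 13479.21
= 6321.7495 Pa


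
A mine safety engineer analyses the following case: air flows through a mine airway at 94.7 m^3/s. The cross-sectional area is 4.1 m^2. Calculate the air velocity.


23.0976 m/s

Velocity = flow rate / cross-sectional area
= 94.7 / 4.1
= 23.0976 m/s


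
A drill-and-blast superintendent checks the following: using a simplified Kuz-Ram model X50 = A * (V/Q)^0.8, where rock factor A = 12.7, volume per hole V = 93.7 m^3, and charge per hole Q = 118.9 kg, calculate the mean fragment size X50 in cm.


10.4966 cm

Compute V/Q:
V/Q = 93.7 / 118.9 = 0.7880571909
Raise to the power 0.8:
(V/Q)^0.8 = 0.7880571909^0.8 = 0.8265063394
Multiply by A:
X50 = 12.7 * 0.8265063394
= 10.4966 cm


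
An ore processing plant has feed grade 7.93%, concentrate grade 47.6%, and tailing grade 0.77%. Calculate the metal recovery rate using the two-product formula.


91.7746%

Using the two-product formula:
R = 100 * c * (f - t) / (f * (c - t))
Numerator = 100 * 47.6 * (7.93 - 0.77)
= 100 * 47.6 * 7.16
= 34081.6
Denominator = 7.93 * (47.6 - 0.77)
= 7.93 * 46.83
= 371.3619
R = 34081.6 / 371.3619
= 91.7746%


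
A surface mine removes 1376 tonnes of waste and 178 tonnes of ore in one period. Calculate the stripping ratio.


Stripping ratio = waste tonnage / ore tonnage
= 1376 / 178
= 7.7303

7.7303


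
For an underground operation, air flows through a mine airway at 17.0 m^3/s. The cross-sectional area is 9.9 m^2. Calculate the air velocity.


1.7172 m/s

Velocity = flow rate / cross-sectional area
= 17.0 / 9.9
= 1.7172 m/s


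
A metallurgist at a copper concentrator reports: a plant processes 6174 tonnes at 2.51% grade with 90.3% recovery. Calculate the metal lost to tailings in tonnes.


15.0318 tonnes

Total metal in feed:
= 6174 * 2.51 / 100 = 154.9674 tonnes
Metal recovered:
= 154.9674 * 90.3 / 100 = 139.9355622 tonnes
Metal lost to tailings:
= 154.9674 - 139.9355622
= 15.0318 tonnes


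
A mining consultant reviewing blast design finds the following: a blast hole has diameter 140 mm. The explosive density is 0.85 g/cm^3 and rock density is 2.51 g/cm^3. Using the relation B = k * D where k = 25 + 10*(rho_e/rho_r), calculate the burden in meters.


3.9741 m

First, compute k:
rho_e / rho_r = 0.85 / 2.51 = 0.3386454183
k = 25 + 10 * 0.3386454183 = 28.38645418
Then, compute burden:
B = k * D / 1000 = 28.38645418 * 140 / 1000
= 3974.103586 / 1000
= 3.9741 m


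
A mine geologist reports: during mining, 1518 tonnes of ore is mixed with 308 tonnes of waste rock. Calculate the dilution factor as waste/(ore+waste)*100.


16.8675%

Total material = ore + waste
= 1518 + 308 = 1826 tonnes
Dilution = waste / total * 100
= 308 / 1826 * 100
= 0.1686746988 * 100
= 16.8675%


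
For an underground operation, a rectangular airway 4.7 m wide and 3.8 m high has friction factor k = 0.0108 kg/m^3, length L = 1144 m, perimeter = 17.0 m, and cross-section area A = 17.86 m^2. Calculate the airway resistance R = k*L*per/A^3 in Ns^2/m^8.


Compute the numerator:
k * L * per = 0.0108 * 1144 * 17.0
= 210.0384
Compute the denominator:
A^3 = 17.86^3 = 5696.975656
Resistance:
R = 210.0384 / 5696.975656
= 0.0369 Ns^2/m^8

0.0369 Ns^2/m^8


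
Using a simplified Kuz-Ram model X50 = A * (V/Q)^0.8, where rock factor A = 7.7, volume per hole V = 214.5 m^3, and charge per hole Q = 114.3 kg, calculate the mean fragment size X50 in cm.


Compute V/Q:
V/Q = 214.5 / 114.3 = 1.87664042
Raise to the power 0.8:
(V/Q)^0.8 = 1.87664042^0.8 = 1.654645082
Multiply by A:
X50 = 7.7 * 1.654645082
= 12.7408 cm

12.7408 cm


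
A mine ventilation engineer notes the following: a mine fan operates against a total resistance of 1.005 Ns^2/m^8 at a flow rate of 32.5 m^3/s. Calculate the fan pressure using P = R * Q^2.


Compute Q^2:
Q^2 = 32.5^2 = 1056.25
Compute pressure:
P = R * Q^2 = 1.005 * 1056.25
= 1061.5313 Pa

1061.5313 Pa


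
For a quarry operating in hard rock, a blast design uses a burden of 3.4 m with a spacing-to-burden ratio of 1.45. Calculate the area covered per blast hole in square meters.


First, find the spacing:
Spacing = burden * ratio = 3.4 * 1.45
= 4.93 m
Then, calculate the area:
Area = burden * spacing = 3.4 * 4.93
= 16.762 m^2

16.762 m^2


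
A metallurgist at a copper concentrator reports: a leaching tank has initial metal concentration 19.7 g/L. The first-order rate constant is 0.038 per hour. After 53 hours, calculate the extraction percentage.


86.6546%

Compute the exponent:
-k * t = -0.038 * 53 = -2.014
Remaining concentration:
C = 19.7 * exp(-2.014)
= 19.7 * 0.1334537905
= 2.629039672 g/L
Extracted = 19.7 - 2.629039672 = 17.07096033 g/L
Extraction % = 17.07096033 / 19.7 * 100
= 86.6546%


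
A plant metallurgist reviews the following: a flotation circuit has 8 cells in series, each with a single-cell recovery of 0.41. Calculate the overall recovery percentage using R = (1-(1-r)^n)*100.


Complement of single-cell recovery:
1 - r = 1 - 0.41 = 0.59
Raise to power n:
(1 - r)^8 = 0.59^8 = 0.01468304376
Overall recovery:
R = (1 - 0.01468304376) * 100
= 98.5317%

98.5317%


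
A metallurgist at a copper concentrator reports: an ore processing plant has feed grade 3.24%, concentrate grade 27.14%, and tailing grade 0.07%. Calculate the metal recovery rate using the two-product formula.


Using the two-product formula:
R = 100 * c * (f - t) / (f * (c - t))
Numerator = 100 * 27.14 * (3.24 - 0.07)
= 100 * 27.14 * 3.17
= 8603.38
Denominator = 3.24 * (27.14 - 0.07)
= 3.24 * 27.07
= 87.7068
R = 8603.38 / 87.7068
= 98.0925%

98.0925%


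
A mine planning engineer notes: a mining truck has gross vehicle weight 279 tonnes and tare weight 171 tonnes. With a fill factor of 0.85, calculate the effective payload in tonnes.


91.8 tonnes

Maximum payload = gross - tare
= 279 - 171 = 108 tonnes
Effective payload = max payload * fill factor
= 108 * 0.85
= 91.8 tonnes


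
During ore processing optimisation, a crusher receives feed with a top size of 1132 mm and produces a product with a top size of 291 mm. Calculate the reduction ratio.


3.89

Reduction ratio = feed size / product size
= 1132 / 291
= 3.89


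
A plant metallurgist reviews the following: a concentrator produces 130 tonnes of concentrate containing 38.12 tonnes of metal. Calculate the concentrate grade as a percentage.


29.3231%

Grade = (metal in concentrate / concentrate mass) * 100
= (38.12 / 130) * 100
= 0.2932307692 * 100
= 29.3231%


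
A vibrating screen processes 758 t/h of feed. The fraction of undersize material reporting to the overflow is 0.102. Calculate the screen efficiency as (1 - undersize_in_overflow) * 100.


Screen efficiency = (1 - fraction of undersize in overflow) * 100
= (1 - 0.102) * 100
= 0.898 * 100
= 89.8%

89.8%


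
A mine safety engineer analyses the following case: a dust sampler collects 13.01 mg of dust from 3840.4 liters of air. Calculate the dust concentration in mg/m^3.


Convert liters to m^3: 1 m^3 = 1000 L
Concentration = mass / volume * 1000
= 13.01 / 3840.4 * 1000
= 0.003387667951 * 1000
= 3.3877 mg/m^3

3.3877 mg/m^3


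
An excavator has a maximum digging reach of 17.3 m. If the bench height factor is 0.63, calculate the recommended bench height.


Bench height = reach * factor
= 17.3 * 0.63
= 10.899 m

10.899 m


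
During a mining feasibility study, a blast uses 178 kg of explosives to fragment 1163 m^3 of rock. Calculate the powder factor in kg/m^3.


0.1531 kg/m^3

Powder factor = explosive mass / rock volume
= 178 / 1163
= 0.1531 kg/m^3


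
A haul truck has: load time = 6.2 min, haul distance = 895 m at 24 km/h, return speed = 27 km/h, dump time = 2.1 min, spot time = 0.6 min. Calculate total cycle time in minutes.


13.1264 min

Convert haul speed to m/min: 24 * 1000/60 = 400 m/min
Haul time = 895 / 400 = 2.2375 min
Convert return speed to m/min: 27 * 1000/60 = 450 m/min
Return time = 895 / 450 = 1.988888889 min
Total cycle time:
= 6.2 + 2.2375 + 2.1 + 1.988888889 + 0.6
= 13.1264 min


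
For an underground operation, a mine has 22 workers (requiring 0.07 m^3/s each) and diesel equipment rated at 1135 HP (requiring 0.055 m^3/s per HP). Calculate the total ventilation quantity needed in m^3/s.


63.965 m^3/s

Airflow for workers:
Q_people = 22 * 0.07 = 1.54 m^3/s
Airflow for diesel equipment:
Q_diesel = 1135 * 0.055 = 62.425 m^3/s
Total ventilation:
Q_total = 1.54 + 62.425
= 63.965 m^3/s


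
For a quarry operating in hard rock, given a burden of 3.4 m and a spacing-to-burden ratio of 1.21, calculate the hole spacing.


4.114 m

Spacing = burden * ratio
= 3.4 * 1.21
= 4.114 m


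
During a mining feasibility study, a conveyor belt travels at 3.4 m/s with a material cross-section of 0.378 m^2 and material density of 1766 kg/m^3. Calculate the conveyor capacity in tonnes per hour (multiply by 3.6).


Volumetric flow = speed * area
= 3.4 * 0.378 = 1.2852 m^3/s
Mass flow = volumetric * density
= 1.2852 * 1766 = 2269.6632 kg/s
Convert to t/h: multiply by 3.6
Capacity = 2269.6632 * 3.6
= 8170.7875 t/h

8170.7875 t/h


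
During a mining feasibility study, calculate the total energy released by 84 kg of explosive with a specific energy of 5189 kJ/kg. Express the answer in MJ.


Energy = mass * specific_energy / 1000
= 84 * 5189 / 1000
= 435876 / 1000
= 435.876 MJ

435.876 MJ


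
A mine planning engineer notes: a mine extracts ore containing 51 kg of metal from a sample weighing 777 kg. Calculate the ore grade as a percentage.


Ore grade = (metal mass / ore mass) * 100
= (51 / 777) * 100
= 0.06563706564 * 100
= 6.5637%

6.5637%


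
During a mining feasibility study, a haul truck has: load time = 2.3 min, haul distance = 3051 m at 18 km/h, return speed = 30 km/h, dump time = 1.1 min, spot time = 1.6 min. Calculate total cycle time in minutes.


21.272 min

Convert haul speed to m/min: 18 * 1000/60 = 300 m/min
Haul time = 3051 / 300 = 10.17 min
Convert return speed to m/min: 30 * 1000/60 = 500 m/min
Return time = 3051 / 500 = 6.102 min
Total cycle time:
= 2.3 + 10.17 + 1.1 + 6.102 + 1.6
= 21.272 min


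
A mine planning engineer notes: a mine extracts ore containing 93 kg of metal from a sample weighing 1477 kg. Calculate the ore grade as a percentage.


6.2965%

Ore grade = (metal mass / ore mass) * 100
= (93 / 1477) * 100
= 0.06296547055 * 100
= 6.2965%


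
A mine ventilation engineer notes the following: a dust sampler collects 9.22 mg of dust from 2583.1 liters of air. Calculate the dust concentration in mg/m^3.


Convert liters to m^3: 1 m^3 = 1000 L
Concentration = mass / volume * 1000
= 9.22 / 2583.1 * 1000
= 0.003569354651 * 1000
= 3.5694 mg/m^3

3.5694 mg/m^3


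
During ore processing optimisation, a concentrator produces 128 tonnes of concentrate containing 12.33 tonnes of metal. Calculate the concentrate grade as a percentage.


9.6328%

Grade = (metal in concentrate / concentrate mass) * 100
= (12.33 / 128) * 100
= 0.096328125 * 100
= 9.6328%


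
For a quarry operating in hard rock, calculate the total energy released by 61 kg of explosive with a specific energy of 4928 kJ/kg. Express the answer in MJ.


Energy = mass * specific_energy / 1000
= 61 * 4928 / 1000
= 300608 / 1000
= 300.608 MJ

300.608 MJ


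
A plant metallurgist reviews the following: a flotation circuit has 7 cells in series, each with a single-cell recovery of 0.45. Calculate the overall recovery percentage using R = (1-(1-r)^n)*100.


Complement of single-cell recovery:
1 - r = 1 - 0.45 = 0.55
Raise to power n:
(1 - r)^7 = 0.55^7 = 0.01522435234
Overall recovery:
R = (1 - 0.01522435234) * 100
= 98.4776%

98.4776%


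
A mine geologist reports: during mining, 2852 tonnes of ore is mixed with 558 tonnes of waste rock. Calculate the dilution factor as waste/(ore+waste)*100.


16.3636%

Total material = ore + waste
= 2852 + 558 = 3410 tonnes
Dilution = waste / total * 100
= 558 / 3410 * 100
= 0.1636363636 * 100
= 16.3636%


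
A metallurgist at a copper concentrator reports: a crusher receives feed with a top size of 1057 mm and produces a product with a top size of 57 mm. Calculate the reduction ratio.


Reduction ratio = feed size / product size
= 1057 / 57
= 18.5439

18.5439


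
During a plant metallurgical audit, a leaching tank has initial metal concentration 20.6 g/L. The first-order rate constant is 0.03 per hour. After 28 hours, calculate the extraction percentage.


Compute the exponent:
-k * t = -0.03 * 28 = -0.84
Remaining concentration:
C = 20.6 * exp(-0.84)
= 20.6 * 0.4317105234
= 8.893236783 g/L
Extracted = 20.6 - 8.893236783 = 11.70676322 g/L
Extraction % = 11.70676322 / 20.6 * 100
= 56.8289%

56.8289%


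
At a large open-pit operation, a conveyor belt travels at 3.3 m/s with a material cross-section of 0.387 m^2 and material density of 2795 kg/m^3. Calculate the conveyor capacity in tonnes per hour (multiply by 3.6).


12850.1802 t/h

Volumetric flow = speed * area
= 3.3 * 0.387 = 1.2771 m^3/s
Mass flow = volumetric * density
= 1.2771 * 2795 = 3569.4945 kg/s
Convert to t/h: multiply by 3.6
Capacity = 3569.4945 * 3.6
= 12850.1802 t/h


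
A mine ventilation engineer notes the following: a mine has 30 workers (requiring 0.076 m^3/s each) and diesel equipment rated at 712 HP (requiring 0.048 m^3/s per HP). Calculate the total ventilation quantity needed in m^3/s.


Airflow for workers:
Q_people = 30 * 0.076 = 2.28 m^3/s
Airflow for diesel equipment:
Q_diesel = 712 * 0.048 = 34.176 m^3/s
Total ventilation:
Q_total = 2.28 + 34.176
= 36.456 m^3/s

36.456 m^3/s


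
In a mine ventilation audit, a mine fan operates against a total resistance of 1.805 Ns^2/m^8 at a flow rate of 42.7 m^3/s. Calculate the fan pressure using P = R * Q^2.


3291.0385 Pa

Compute Q^2:
Q^2 = 42.7^2 = 1823.29
Compute pressure:
P = R * Q^2 = 1.805 * 1823.29
= 3291.0385 Pa


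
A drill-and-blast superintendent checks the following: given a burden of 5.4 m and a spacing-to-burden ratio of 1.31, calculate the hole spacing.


Spacing = burden * ratio
= 5.4 * 1.31
= 7.074 m

7.074 m


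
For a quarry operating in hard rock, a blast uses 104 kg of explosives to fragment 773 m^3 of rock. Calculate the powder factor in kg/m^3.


0.1345 kg/m^3

Powder factor = explosive mass / rock volume
= 104 / 773
= 0.1345 kg/m^3


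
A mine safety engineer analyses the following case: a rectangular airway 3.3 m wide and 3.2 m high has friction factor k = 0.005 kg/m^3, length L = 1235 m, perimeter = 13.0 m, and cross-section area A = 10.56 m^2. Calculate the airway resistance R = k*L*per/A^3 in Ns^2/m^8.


Compute the numerator:
k * L * per = 0.005 * 1235 * 13.0
= 80.275
Compute the denominator:
A^3 = 10.56^3 = 1177.583616
Resistance:
R = 80.275 / 1177.583616
= 0.0682 Ns^2/m^8

0.0682 Ns^2/m^8


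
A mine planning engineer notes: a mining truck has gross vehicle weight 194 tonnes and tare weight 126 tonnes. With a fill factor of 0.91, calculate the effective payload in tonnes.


Maximum payload = gross - tare
= 194 - 126 = 68 tonnes
Effective payload = max payload * fill factor
= 68 * 0.91
= 61.88 tonnes

61.88 tonnes


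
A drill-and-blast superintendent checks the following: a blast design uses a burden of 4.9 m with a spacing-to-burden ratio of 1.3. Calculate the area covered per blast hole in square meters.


31.213 m^2

First, find the spacing:
Spacing = burden * ratio = 4.9 * 1.3
= 6.37 m
Then, calculate the area:
Area = burden * spacing = 4.9 * 6.37
= 31.213 m^2


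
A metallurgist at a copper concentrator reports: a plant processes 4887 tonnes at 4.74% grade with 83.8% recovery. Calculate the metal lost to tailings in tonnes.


37.5263 tonnes

Total metal in feed:
= 4887 * 4.74 / 100 = 231.6438 tonnes
Metal recovered:
= 231.6438 * 83.8 / 100 = 194.1175044 tonnes
Metal lost to tailings:
= 231.6438 - 194.1175044
= 37.5263 tonnes


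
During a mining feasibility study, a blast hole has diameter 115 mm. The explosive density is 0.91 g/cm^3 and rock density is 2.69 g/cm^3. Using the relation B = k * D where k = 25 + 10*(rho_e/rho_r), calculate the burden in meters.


First, compute k:
rho_e / rho_r = 0.91 / 2.69 = 0.3382899628
k = 25 + 10 * 0.3382899628 = 28.38289963
Then, compute burden:
B = k * D / 1000 = 28.38289963 * 115 / 1000
= 3264.033457 / 1000
= 3.264 m

3.264 m
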